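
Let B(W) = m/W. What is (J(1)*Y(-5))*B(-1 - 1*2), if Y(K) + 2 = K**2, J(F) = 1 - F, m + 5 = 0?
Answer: 0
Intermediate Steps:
m = -5 (m = -5 + 0 = -5)
B(W) = -5/W
Y(K) = -2 + K**2
(J(1)*Y(-5))*B(-1 - 1*2) = ((1 - 1*1)*(-2 + (-5)**2))*(-5/(-1 - 1*2)) = ((1 - 1)*(-2 + 25))*(-5/(-1 - 2)) = (0*23)*(-5/(-3)) = 0*(-5*(-1/3)) = 0*(5/3) = 0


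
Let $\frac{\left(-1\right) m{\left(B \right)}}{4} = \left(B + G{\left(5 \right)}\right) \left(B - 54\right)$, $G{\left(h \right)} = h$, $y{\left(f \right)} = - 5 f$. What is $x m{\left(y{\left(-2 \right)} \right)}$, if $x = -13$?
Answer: $-34320$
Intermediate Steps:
$m{\left(B \right)} = - 4 \left(-54 + B\right) \left(5 + B\right)$ ($m{\left(B \right)} = - 4 \left(B + 5\right) \left(B - 54\right) = - 4 \left(5 + B\right) \left(-54 + B\right) = - 4 \left(-54 + B\right) \left(5 + B\right)$)
$x m{\left(y{\left(-2 \right)} \right)} = - 13 \left(1080 - 4 \left(\left(-5\right) \left(-2\right)\right)^{2} + 196 \left(\left(-5\right) \left(-2\right)\right)\right) = - 13 \left(1080 - 4 \cdot 10^{2} + 196 \cdot 10\right) = - 13 \left(1080 - 400 + 1960\right) = \left(-13\right) 2640 = -34320$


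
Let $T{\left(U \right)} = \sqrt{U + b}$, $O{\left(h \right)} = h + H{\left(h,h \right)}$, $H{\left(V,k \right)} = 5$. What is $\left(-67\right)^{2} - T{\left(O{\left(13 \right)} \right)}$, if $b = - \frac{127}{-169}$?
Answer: $4489 - \frac{\sqrt{3169}}{13} \approx 4484.7$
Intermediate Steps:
$O{\left(h \right)} = 5 + h$ ($O{\left(h \right)} = h + 5 = 5 + h$)
$b = \frac{127}{169}$ ($b = \left(-127\right) \left(- \frac{1}{169}\right) = \frac{127}{169} \approx 0.75148$)
$T{\left(U \right)} = \sqrt{\frac{127}{169} + U}$ ($T{\left(U \right)} = \sqrt{U + \frac{127}{169}} = \sqrt{\frac{127}{169} + U}$)
$\left(-67\right)^{2} - T{\left(O{\left(13 \right)} \right)} = \left(-67\right)^{2} - \frac{\sqrt{127 + 169 \left(5 + 13\right)}}{13} = 4489 - \frac{\sqrt{127 + 169 \cdot 18}}{13} = 4489 - \frac{\sqrt{127 + 3042}}{13} = 4489 - \frac{\sqrt{3169}}{13}$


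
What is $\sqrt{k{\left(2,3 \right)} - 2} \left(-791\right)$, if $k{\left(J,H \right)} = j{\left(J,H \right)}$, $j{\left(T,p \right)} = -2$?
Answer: $- 1582 i \approx - 1582.0 i$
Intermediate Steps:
$k{\left(J,H \right)} = -2$
$\sqrt{k{\left(2,3 \right)} - 2} \left(-791\right) = \sqrt{-2 - 2} \left(-791\right) = \sqrt{-4} \left(-791\right) = 2 i \left(-791\right) = - 1582 i$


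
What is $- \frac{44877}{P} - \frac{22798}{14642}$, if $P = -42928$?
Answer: $- \frac{160791755}{314275888} \approx -0.51163$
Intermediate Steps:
$- \frac{44877}{P} - \frac{22798}{14642} = - \frac{44877}{-42928} - \frac{22798}{14642} = \left(-44877\right) \left(- \frac{1}{42928}\right) - \frac{11399}{7321} = \frac{44877}{42928} - \frac{11399}{7321} = - \frac{160791755}{314275888}$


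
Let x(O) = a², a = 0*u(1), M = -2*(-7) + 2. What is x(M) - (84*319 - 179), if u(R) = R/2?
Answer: -26617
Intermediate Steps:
u(R) = R/2 (u(R) = R*(½) = R/2)
M = 16 (M = 14 + 2 = 16)
a = 0 (a = 0*((½)*1) = 0*(½) = 0)
x(O) = 0 (x(O) = 0² = 0)
x(M) - (84*319 - 179) = 0 - (84*319 - 179) = 0 - (26796 - 179) = 0 - 1*26617 = 0 - 26617 = -26617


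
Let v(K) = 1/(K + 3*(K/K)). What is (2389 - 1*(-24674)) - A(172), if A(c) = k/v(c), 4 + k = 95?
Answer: 11138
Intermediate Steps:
k = 91 (k = -4 + 95 = 91)
v(K) = 1/(3 + K) (v(K) = 1/(K + 3*1) = 1/(K + 3) = 1/(3 + K))
A(c) = 273 + 91*c (A(c) = 91/(1/(3 + c)) = 91*(3 + c) = 273 + 91*c)
(2389 - 1*(-24674)) - A(172) = (2389 - 1*(-24674)) - (273 + 91*172) = (2389 + 24674) - (273 + 15652) = 27063 - 1*15925 = 27063 - 15925 = 11138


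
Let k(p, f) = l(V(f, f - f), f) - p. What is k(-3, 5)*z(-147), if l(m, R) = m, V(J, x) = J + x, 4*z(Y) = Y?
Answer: -294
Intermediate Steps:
z(Y) = Y/4
k(p, f) = f - p (k(p, f) = (f + (f - f)) - p = (f + 0) - p = f - p)
k(-3, 5)*z(-147) = (5 - 1*(-3))*((¼)*(-147)) = (5 + 3)*(-147/4) = 8*(-147/4) = -294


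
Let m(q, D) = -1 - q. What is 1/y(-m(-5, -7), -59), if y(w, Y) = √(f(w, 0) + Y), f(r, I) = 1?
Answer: -I*√58/58 ≈ -0.13131*I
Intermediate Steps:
y(w, Y) = √(1 + Y)
1/y(-m(-5, -7), -59) = 1/(√(1 - 59)) = 1/(√(-58)) = 1/(I*√58) = -I*√58/58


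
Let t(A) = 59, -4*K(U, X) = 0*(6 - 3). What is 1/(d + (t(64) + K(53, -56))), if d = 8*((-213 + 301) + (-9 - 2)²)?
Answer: 1/1731 ≈ 0.00057770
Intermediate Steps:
K(U, X) = 0 (K(U, X) = -0*(6 - 3) = -0*3 = -¼*0 = 0)
d = 1672 (d = 8*(88 + (-11)²) = 8*(88 + 121) = 8*209 = 1672)
1/(d + (t(64) + K(53, -56))) = 1/(1672 + (59 + 0)) = 1/(1672 + 59) = 1/1731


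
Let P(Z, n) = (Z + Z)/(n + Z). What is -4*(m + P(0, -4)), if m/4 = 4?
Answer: -64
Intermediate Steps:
m = 16 (m = 4*4 = 16)
P(Z, n) = 2*Z/(Z + n) (P(Z, n) = (2*Z)/(Z + n) = 2*Z/(Z + n))
-4*(m + P(0, -4)) = -4*(16 + 2*0/(0 - 4)) = -4*(16 + 2*0/(-4)) = -4*(16 + 2*0*(-¼)) = -4*(16 + 0) = -4*16 = -64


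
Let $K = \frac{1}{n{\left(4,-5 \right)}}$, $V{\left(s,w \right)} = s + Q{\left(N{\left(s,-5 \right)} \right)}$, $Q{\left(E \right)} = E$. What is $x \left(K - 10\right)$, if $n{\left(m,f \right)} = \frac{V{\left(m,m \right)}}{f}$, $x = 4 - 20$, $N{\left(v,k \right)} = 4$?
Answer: $170$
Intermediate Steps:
$x = -16$ ($x = 4 - 20 = -16$)
$V{\left(s,w \right)} = 4 + s$ ($V{\left(s,w \right)} = s + 4 = 4 + s$)
$n{\left(m,f \right)} = \frac{4 + m}{f}$
$K = - \frac{5}{8}$ ($K = \frac{1}{\frac{1}{-5} \left(4 + 4\right)} = \frac{1}{\left(- \frac{1}{5}\right) 8} = \frac{1}{- \frac{8}{5}} = - \frac{5}{8} \approx -0.625$)
$x \left(K - 10\right) = - 16 \left(- \frac{5}{8} - 10\right) = \left(-16\right) \left(- \frac{85}{8}\right) = 170$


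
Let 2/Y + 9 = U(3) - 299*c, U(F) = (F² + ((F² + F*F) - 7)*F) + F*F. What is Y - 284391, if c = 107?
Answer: -9086576843/31951 ≈ -2.8439e+5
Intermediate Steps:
U(F) = 2*F² + F*(-7 + 2*F²) (U(F) = (F² + ((F² + F²) - 7)*F) + F² = (F² + (2*F² - 7)*F) + F² = (F² + (-7 + 2*F²)*F) + F² = (F² + F*(-7 + 2*F²)) + F² = 2*F² + F*(-7 + 2*F²))
Y = -2/31951 (Y = 2/(-9 + (3*(-7 + 2*3 + 2*3²) - 299*107)) = 2/(-9 + (3*(-7 + 6 + 2*9) - 31993)) = 2/(-9 + (3*(-7 + 6 + 18) - 31993)) = 2/(-9 + (3*17 - 31993)) = 2/(-9 + (51 - 31993)) = 2/(-9 - 31942) = 2/(-31951) = 2*(-1/31951) = -2/31951 ≈ -6.2596e-5)
Y - 284391 = -2/31951 - 284391 = -9086576843/31951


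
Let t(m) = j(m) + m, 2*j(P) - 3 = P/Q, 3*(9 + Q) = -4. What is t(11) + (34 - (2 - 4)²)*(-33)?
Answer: -30319/31 ≈ -978.03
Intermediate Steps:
Q = -31/3 (Q = -9 + (⅓)*(-4) = -9 - 4/3 = -31/3 ≈ -10.333)
j(P) = 3/2 - 3*P/62 (j(P) = 3/2 + (P/(-31/3))/2 = 3/2 + (P*(-3/31))/2 = 3/2 + (-3*P/31)/2 = 3/2 - 3*P/62)
t(m) = 3/2 + 59*m/62 (t(m) = (3/2 - 3*m/62) + m = 3/2 + 59*m/62)
t(11) + (34 - (2 - 4)²)*(-33) = (3/2 + (59/62)*11) + (34 - (2 - 4)²)*(-33) = (3/2 + 649/62) + (34 - 1*(-2)²)*(-33) = 371/31 + (34 - 1*4)*(-33) = 371/31 + (34 - 4)*(-33) = 371/31 + 30*(-33) = 371/31 - 990 = -30319/31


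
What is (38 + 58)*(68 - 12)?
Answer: 5376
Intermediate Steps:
(38 + 58)*(68 - 12) = 96*56 = 5376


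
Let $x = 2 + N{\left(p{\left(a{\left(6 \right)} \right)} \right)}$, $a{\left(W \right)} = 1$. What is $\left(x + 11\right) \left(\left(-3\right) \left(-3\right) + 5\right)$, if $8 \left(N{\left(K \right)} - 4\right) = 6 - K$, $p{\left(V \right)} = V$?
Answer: $\frac{987}{4} \approx 246.75$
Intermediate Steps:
$N{\left(K \right)} = \frac{19}{4} - \frac{K}{8}$ ($N{\left(K \right)} = 4 + \frac{6 - K}{8} = 4 - \left(- \frac{3}{4} + \frac{K}{8}\right) = \frac{19}{4} - \frac{K}{8}$)
$x = \frac{53}{8}$ ($x = 2 + \left(\frac{19}{4} - \frac{1}{8}\right) = 2 + \frac{37}{8} = \frac{53}{8} \approx 6.625$)
$\left(x + 11\right) \left(\left(-3\right) \left(-3\right) + 5\right) = \left(\frac{53}{8} + 11\right) \left(\left(-3\right) \left(-3\right) + 5\right) = \frac{141 \left(9 + 5\right)}{8} = \frac{141}{8} \cdot 14 = \frac{987}{4}$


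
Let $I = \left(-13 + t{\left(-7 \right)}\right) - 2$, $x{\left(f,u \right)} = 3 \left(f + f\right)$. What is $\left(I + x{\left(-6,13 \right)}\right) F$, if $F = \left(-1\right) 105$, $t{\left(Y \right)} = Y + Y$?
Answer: $6825$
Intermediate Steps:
$t{\left(Y \right)} = 2 Y$
$x{\left(f,u \right)} = 6 f$ ($x{\left(f,u \right)} = 3 \cdot 2 f = 6 f$)
$I = -29$ ($I = \left(-13 + 2 \left(-7\right)\right) - 2 = \left(-13 - 14\right) - 2 = -27 - 2 = -29$)
$F = -105$
$\left(I + x{\left(-6,13 \right)}\right) F = \left(-29 + 6 \left(-6\right)\right) \left(-105\right) = \left(-29 - 36\right) \left(-105\right) = \left(-65\right) \left(-105\right) = 6825$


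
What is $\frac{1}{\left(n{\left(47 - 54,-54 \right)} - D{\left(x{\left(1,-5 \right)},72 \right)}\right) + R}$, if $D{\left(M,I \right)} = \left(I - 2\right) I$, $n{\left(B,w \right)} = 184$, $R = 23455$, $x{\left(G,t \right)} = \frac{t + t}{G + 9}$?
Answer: $\frac{1}{18599} \approx 5.3766 \cdot 10^{-5}$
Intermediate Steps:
$x{\left(G,t \right)} = \frac{2 t}{9 + G}$
$D{\left(M,I \right)} = I \left(-2 + I\right)$ ($D{\left(M,I \right)} = \left(-2 + I\right) I = I \left(-2 + I\right)$)
$\frac{1}{\left(n{\left(47 - 54,-54 \right)} - D{\left(x{\left(1,-5 \right)},72 \right)}\right) + R} = \frac{1}{\left(184 - 72 \left(-2 + 72\right)\right) + 23455} = \frac{1}{\left(184 - 72 \cdot 70\right) + 23455} = \frac{1}{\left(184 - 5040\right) + 23455} = \frac{1}{-4856 + 23455} = \frac{1}{18599}$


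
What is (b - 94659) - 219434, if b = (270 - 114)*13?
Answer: -312065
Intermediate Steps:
b = 2028 (b = 156*13 = 2028)
(b - 94659) - 219434 = (2028 - 94659) - 219434 = -92631 - 219434 = -312065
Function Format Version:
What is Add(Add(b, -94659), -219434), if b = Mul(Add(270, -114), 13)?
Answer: -312065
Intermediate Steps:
b = 2028 (b = Mul(156, 13) = 2028)
Add(Add(b, -94659), -219434) = Add(Add(2028, -94659), -219434) = Add(-92631, -219434) = -312065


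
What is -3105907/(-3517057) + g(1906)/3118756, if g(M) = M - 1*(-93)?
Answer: 9693596688635/10968842621092 ≈ 0.88374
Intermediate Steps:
g(M) = 93 + M (g(M) = M + 93 = 93 + M)
-3105907/(-3517057) + g(1906)/3118756 = -3105907/(-3517057) + (93 + 1906)/3118756 = -3105907*(-1/3517057) + 1999*(1/3118756) = 3105907/3517057 + 1999/3118756 = 9693596688635/10968842621092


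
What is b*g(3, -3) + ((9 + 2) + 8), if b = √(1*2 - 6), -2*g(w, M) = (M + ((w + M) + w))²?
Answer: 19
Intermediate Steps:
g(w, M) = -(2*M + 2*w)²/2 (g(w, M) = -(M + ((w + M) + w))²/2 = -(M + ((M + w) + w))²/2 = -(M + (M + 2*w))²/2 = -(2*M + 2*w)²/2)
b = 2*I (b = √(2 - 6) = √(-4) = 2*I ≈ 2.0*I)
b*g(3, -3) + ((9 + 2) + 8) = (2*I)*(-2*(-3 + 3)²) + ((9 + 2) + 8) = (2*I)*(-2*0²) + (11 + 8) = (2*I)*(-2*0) + 19 = (2*I)*0 + 19 = 0 + 19 = 19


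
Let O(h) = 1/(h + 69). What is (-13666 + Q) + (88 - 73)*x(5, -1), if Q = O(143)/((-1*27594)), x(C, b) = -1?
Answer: -80032864969/5849928 ≈ -13681.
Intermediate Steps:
O(h) = 1/(69 + h)
Q = -1/5849928 (Q = 1/((69 + 143)*((-1*27594))) = 1/(212*(-27594)) = (1/212)*(-1/27594) = -1/5849928 ≈ -1.7094e-7)
(-13666 + Q) + (88 - 73)*x(5, -1) = (-13666 - 1/5849928) + (88 - 73)*(-1) = -79945116049/5849928 + 15*(-1) = -79945116049/5849928 - 15 = -80032864969/5849928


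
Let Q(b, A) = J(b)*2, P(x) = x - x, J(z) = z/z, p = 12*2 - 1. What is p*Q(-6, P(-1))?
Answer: 46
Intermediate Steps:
p = 23 (p = 24 - 1 = 23)
J(z) = 1
P(x) = 0
Q(b, A) = 2 (Q(b, A) = 1*2 = 2)
p*Q(-6, P(-1)) = 23*2 = 46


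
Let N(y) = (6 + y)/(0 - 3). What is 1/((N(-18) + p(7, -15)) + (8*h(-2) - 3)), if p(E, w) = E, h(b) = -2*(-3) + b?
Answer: 1/40 ≈ 0.025000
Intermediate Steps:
h(b) = 6 + b
N(y) = -2 - y/3 (N(y) = (6 + y)/(-3) = (6 + y)*(-1/3) = -2 - y/3)
1/((N(-18) + p(7, -15)) + (8*h(-2) - 3)) = 1/(((-2 - 1/3*(-18)) + 7) + (8*(6 - 2) - 3)) = 1/(((-2 + 6) + 7) + (8*4 - 3)) = 1/((4 + 7) + (32 - 3)) = 1/(11 + 29) = 1/40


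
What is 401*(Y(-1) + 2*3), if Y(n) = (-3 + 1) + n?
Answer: 1203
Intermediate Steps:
Y(n) = -2 + n
401*(Y(-1) + 2*3) = 401*((-2 - 1) + 2*3) = 401*(-3 + 6) = 401*3 = 1203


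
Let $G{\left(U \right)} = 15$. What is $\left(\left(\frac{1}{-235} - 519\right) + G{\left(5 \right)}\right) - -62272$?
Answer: $\frac{14515479}{235} \approx 61768.0$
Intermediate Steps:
$\left(\left(\frac{1}{-235} - 519\right) + G{\left(5 \right)}\right) - -62272 = \left(\left(\frac{1}{-235} - 519\right) + 15\right) - -62272 = \left(\left(- \frac{1}{235} - 519\right) + 15\right) + 62272 = \left(- \frac{121966}{235} + 15\right) + 62272 = - \frac{118441}{235} + 62272 = \frac{14515479}{235}$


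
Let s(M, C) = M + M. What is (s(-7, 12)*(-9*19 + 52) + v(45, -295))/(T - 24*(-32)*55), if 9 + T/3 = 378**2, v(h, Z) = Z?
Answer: 457/156955 ≈ 0.0029117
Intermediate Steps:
s(M, C) = 2*M
T = 428625 (T = -27 + 3*378**2 = -27 + 3*142884 = -27 + 428652 = 428625)
(s(-7, 12)*(-9*19 + 52) + v(45, -295))/(T - 24*(-32)*55) = ((2*(-7))*(-9*19 + 52) - 295)/(428625 - 24*(-32)*55) = (-14*(-171 + 52) - 295)/(428625 + 768*55) = (-14*(-119) - 295)/(428625 + 42240) = (1666 - 295)/470865 = 1371*(1/470865) = 457/156955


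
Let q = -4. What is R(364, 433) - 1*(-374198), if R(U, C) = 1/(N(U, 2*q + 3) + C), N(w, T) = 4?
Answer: 163524527/437 ≈ 3.7420e+5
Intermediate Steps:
R(U, C) = 1/(4 + C)
R(364, 433) - 1*(-374198) = 1/(4 + 433) - 1*(-374198) = 1/437 + 374198 = 163524527/437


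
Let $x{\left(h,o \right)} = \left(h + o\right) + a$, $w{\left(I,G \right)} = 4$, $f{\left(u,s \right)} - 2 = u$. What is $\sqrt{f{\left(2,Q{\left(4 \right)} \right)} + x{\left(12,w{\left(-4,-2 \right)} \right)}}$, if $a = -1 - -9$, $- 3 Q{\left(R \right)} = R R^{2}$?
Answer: $2 \sqrt{7} \approx 5.2915$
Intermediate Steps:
$Q{\left(R \right)} = - \frac{R^{3}}{3}$ ($Q{\left(R \right)} = - \frac{R R^{2}}{3} = - \frac{R^{3}}{3}$)
$a = 8$ ($a = -1 + 9 = 8$)
$f{\left(u,s \right)} = 2 + u$
$x{\left(h,o \right)} = 8 + h + o$ ($x{\left(h,o \right)} = \left(h + o\right) + 8 = 8 + h + o$)
$\sqrt{f{\left(2,Q{\left(4 \right)} \right)} + x{\left(12,w{\left(-4,-2 \right)} \right)}} = \sqrt{\left(2 + 2\right) + \left(8 + 12 + 4\right)} = \sqrt{4 + 24} = \sqrt{28} = 2 \sqrt{7}$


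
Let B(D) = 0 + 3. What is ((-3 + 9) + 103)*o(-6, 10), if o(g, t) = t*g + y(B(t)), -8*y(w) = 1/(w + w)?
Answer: -314029/48 ≈ -6542.3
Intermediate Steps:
B(D) = 3
y(w) = -1/(16*w) (y(w) = -1/(8*(w + w)) = -1/(2*w)/8 = -1/(16*w))
o(g, t) = -1/48 + g*t (o(g, t) = t*g - 1/16/3 = g*t - 1/16*⅓ = g*t - 1/48 = -1/48 + g*t)
((-3 + 9) + 103)*o(-6, 10) = ((-3 + 9) + 103)*(-1/48 - 6*10) = (6 + 103)*(-1/48 - 60) = 109*(-2881/48) = -314029/48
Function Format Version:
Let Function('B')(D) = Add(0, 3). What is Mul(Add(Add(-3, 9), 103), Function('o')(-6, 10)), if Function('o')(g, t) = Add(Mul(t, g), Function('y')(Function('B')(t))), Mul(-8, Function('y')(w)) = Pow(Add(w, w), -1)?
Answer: Rational(-314029, 48) ≈ -6542.3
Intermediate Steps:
Function('B')(D) = 3
Function('y')(w) = Mul(Rational(-1, 16), Pow(w, -1)) (Function('y')(w) = Mul(Rational(-1, 8), Pow(Add(w, w), -1)) = Mul(Rational(-1, 8), Pow(Mul(2, w), -1)) = Mul(Rational(-1, 8), Mul(Rational(1, 2), Pow(w, -1))) = Mul(Rational(-1, 16), Pow(w, -1)))
Function('o')(g, t) = Add(Rational(-1, 48), Mul(g, t)) (Function('o')(g, t) = Add(Mul(t, g), Mul(Rational(-1, 16), Pow(3, -1))) = Add(Mul(g, t), Mul(Rational(-1, 16), Rational(1, 3))) = Add(Mul(g, t), Rational(-1, 48)) = Add(Rational(-1, 48), Mul(g, t)))
Mul(Add(Add(-3, 9), 103), Function('o')(-6, 10)) = Mul(Add(Add(-3, 9), 103), Add(Rational(-1, 48), Mul(-6, 10))) = Mul(Add(6, 103), Add(Rational(-1, 48), -60)) = Mul(109, Rational(-2881, 48)) = Rational(-314029, 48)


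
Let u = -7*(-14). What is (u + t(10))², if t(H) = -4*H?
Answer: 3364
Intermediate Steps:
u = 98
(u + t(10))² = (98 - 4*10)² = (98 - 40)² = 58² = 3364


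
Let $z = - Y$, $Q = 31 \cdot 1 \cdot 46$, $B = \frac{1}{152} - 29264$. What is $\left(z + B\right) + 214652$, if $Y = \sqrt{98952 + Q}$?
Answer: $\frac{28178977}{152} - \sqrt{100378} \approx 1.8507 \cdot 10^{5}$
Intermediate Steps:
$B = - \frac{4448127}{152}$ ($B = \frac{1}{152} - 29264 = - \frac{4448127}{152} \approx -29264.0$)
$Q = 1426$ ($Q = 31 \cdot 46 = 1426$)
$Y = \sqrt{100378}$ ($Y = \sqrt{98952 + 1426} = \sqrt{100378} \approx 316.82$)
$z = - \sqrt{100378} \approx -316.82$
$\left(z + B\right) + 214652 = \left(- \sqrt{100378} - \frac{4448127}{152}\right) + 214652 = \left(- \frac{4448127}{152} - \sqrt{100378}\right) + 214652 = \frac{28178977}{152} - \sqrt{100378}$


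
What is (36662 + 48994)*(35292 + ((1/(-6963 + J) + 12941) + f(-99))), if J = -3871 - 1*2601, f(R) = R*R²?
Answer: -1061102820037416/13435 ≈ -7.8980e+10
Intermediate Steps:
f(R) = R³
J = -6472 (J = -3871 - 2601 = -6472)
(36662 + 48994)*(35292 + ((1/(-6963 + J) + 12941) + f(-99))) = (36662 + 48994)*(35292 + ((1/(-6963 - 6472) + 12941) + (-99)³)) = 85656*(35292 + ((1/(-13435) + 12941) - 970299)) = 85656*(35292 + ((-1/13435 + 12941) - 970299)) = 85656*(35292 + (173862334/13435 - 970299)) = 85656*(35292 - 12862104731/13435) = 85656*(-12387956711/13435) = -1061102820037416/13435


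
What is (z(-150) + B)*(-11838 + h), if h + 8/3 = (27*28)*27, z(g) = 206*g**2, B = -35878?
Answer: 118261823108/3 ≈ 3.9421e+10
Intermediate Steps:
h = 61228/3 (h = -8/3 + (27*28)*27 = -8/3 + 756*27 = -8/3 + 20412 = 61228/3 ≈ 20409.)
(z(-150) + B)*(-11838 + h) = (206*(-150)**2 - 35878)*(-11838 + 61228/3) = (206*22500 - 35878)*(25714/3) = (4635000 - 35878)*(25714/3) = 4599122*(25714/3) = 118261823108/3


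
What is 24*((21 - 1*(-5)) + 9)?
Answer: 840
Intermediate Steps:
24*((21 - 1*(-5)) + 9) = 24*((21 + 5) + 9) = 24*(26 + 9) = 24*35 = 840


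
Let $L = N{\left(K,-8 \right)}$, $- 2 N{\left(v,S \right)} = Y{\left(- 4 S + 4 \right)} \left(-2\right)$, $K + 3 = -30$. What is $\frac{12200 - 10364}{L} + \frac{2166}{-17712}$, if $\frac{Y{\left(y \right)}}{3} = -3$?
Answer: $- \frac{602569}{2952} \approx -204.12$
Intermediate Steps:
$K = -33$ ($K = -3 - 30 = -33$)
$Y{\left(y \right)} = -9$ ($Y{\left(y \right)} = 3 \left(-3\right) = -9$)
$N{\left(v,S \right)} = -9$ ($N{\left(v,S \right)} = - \frac{\left(-9\right) \left(-2\right)}{2} = \left(- \frac{1}{2}\right) 18 = -9$)
$L = -9$
$\frac{12200 - 10364}{L} + \frac{2166}{-17712} = \frac{12200 - 10364}{-9} + \frac{2166}{-17712} = 1836 \left(- \frac{1}{9}\right) + 2166 \left(- \frac{1}{17712}\right) = -204 - \frac{361}{2952} = - \frac{602569}{2952}$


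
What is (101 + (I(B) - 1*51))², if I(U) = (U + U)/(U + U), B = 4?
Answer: 2601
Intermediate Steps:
I(U) = 1 (I(U) = (2*U)/((2*U)) = (2*U)*(1/(2*U)) = 1)
(101 + (I(B) - 1*51))² = (101 + (1 - 1*51))² = (101 + (1 - 51))² = (101 - 50)² = 51² = 2601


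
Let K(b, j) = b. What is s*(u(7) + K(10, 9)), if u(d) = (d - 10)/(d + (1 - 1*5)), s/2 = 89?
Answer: 1602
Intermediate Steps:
s = 178 (s = 2*89 = 178)
u(d) = (-10 + d)/(-4 + d) (u(d) = (-10 + d)/(d + (1 - 5)) = (-10 + d)/(d - 4) = (-10 + d)/(-4 + d))
s*(u(7) + K(10, 9)) = 178*((-10 + 7)/(-4 + 7) + 10) = 178*(-3/3 + 10) = 178*((⅓)*(-3) + 10) = 178*(-1 + 10) = 178*9 = 1602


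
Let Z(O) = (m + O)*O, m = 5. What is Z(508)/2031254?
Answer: 130302/1015627 ≈ 0.12830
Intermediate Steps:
Z(O) = O*(5 + O) (Z(O) = (5 + O)*O = O*(5 + O))
Z(508)/2031254 = (508*(5 + 508))/2031254 = (508*513)*(1/2031254) = 260604*(1/2031254) = 130302/1015627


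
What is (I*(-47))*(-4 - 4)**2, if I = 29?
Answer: -87232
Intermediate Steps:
(I*(-47))*(-4 - 4)**2 = (29*(-47))*(-4 - 4)**2 = -1363*(-8)**2 = -1363*64 = -87232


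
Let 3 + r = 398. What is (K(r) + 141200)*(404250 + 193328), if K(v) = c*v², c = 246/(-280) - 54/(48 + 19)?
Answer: -68177376724945/938 ≈ -7.2684e+10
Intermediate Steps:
r = 395 (r = -3 + 398 = 395)
c = -15801/9380 (c = 246*(-1/280) - 54/67 = -123/140 - 54*1/67 = -123/140 - 54/67 = -15801/9380 ≈ -1.6845)
K(v) = -15801*v²/9380
(K(r) + 141200)*(404250 + 193328) = (-15801/9380*395² + 141200)*(404250 + 193328) = (-15801/9380*156025 + 141200)*597578 = (-493070205/1876 + 141200)*597578 = -228179005/1876*597578 = -68177376724945/938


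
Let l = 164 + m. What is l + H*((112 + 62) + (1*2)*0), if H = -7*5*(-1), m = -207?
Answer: 6047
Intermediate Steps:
H = 35 (H = -35*(-1) = 35)
l = -43 (l = 164 - 207 = -43)
l + H*((112 + 62) + (1*2)*0) = -43 + 35*((112 + 62) + (1*2)*0) = -43 + 35*(174 + 2*0) = -43 + 35*(174 + 0) = -43 + 35*174 = -43 + 6090 = 6047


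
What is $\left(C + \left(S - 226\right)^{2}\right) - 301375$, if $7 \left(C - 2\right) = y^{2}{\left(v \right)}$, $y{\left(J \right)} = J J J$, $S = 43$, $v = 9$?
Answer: $- \frac{1343747}{7} \approx -1.9196 \cdot 10^{5}$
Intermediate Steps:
$y{\left(J \right)} = J^{3}$ ($y{\left(J \right)} = J^{2} J = J^{3}$)
$C = \frac{531455}{7}$ ($C = 2 + \frac{\left(9^{3}\right)^{2}}{7} = 2 + \frac{729^{2}}{7} = 2 + \frac{1}{7} \cdot 531441 = 2 + \frac{531441}{7} = \frac{531455}{7} \approx 75922.0$)
$\left(C + \left(S - 226\right)^{2}\right) - 301375 = \left(\frac{531455}{7} + \left(43 - 226\right)^{2}\right) - 301375 = \left(\frac{531455}{7} + \left(-183\right)^{2}\right) - 301375 = \left(\frac{531455}{7} + 33489\right) - 301375 = \frac{765878}{7} - 301375 = - \frac{1343747}{7}$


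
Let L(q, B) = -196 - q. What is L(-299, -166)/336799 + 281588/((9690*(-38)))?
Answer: -1394126914/1823766585 ≈ -0.76442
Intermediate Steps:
L(-299, -166)/336799 + 281588/((9690*(-38))) = (-196 - 1*(-299))/336799 + 281588/((9690*(-38))) = (-196 + 299)*(1/336799) + 281588/(-368220) = 103*(1/336799) + 281588*(-1/368220) = 103/336799 - 4141/5415 = -1394126914/1823766585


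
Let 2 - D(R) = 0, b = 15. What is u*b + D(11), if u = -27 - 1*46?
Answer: -1093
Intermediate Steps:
D(R) = 2 (D(R) = 2 - 1*0 = 2 + 0 = 2)
u = -73 (u = -27 - 46 = -73)
u*b + D(11) = -73*15 + 2 = -1095 + 2 = -1093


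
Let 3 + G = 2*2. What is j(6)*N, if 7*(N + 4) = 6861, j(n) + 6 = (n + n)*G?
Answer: 40998/7 ≈ 5856.9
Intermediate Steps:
G = 1 (G = -3 + 2*2 = -3 + 4 = 1)
j(n) = -6 + 2*n (j(n) = -6 + (n + n)*1 = -6 + (2*n)*1 = -6 + 2*n)
N = 6833/7 (N = -4 + (⅐)*6861 = -4 + 6861/7 = 6833/7 ≈ 976.14)
j(6)*N = (-6 + 2*6)*(6833/7) = (-6 + 12)*(6833/7) = 6*(6833/7) = 40998/7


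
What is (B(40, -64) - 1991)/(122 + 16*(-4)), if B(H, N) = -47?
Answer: -1019/29 ≈ -35.138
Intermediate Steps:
(B(40, -64) - 1991)/(122 + 16*(-4)) = (-47 - 1991)/(122 + 16*(-4)) = -2038/(122 - 64) = -2038/58 = -2038*1/58 = -1019/29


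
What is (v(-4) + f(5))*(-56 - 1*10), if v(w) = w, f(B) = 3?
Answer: 66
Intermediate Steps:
(v(-4) + f(5))*(-56 - 1*10) = (-4 + 3)*(-56 - 1*10) = -(-56 - 10) = -1*(-66) = 66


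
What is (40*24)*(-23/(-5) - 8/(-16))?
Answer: 4896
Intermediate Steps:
(40*24)*(-23/(-5) - 8/(-16)) = 960*(-23*(-1/5) - 8*(-1/16)) = 960*(23/5 + 1/2) = 960*(51/10) = 4896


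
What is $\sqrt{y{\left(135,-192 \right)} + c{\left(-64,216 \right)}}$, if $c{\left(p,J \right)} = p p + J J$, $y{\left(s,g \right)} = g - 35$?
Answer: $5 \sqrt{2021} \approx 224.78$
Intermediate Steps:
$y{\left(s,g \right)} = -35 + g$
$c{\left(p,J \right)} = J^{2} + p^{2}$ ($c{\left(p,J \right)} = p^{2} + J^{2} = J^{2} + p^{2}$)
$\sqrt{y{\left(135,-192 \right)} + c{\left(-64,216 \right)}} = \sqrt{\left(-35 - 192\right) + \left(216^{2} + \left(-64\right)^{2}\right)} = \sqrt{-227 + \left(46656 + 4096\right)} = \sqrt{-227 + 50752} = \sqrt{50525} = 5 \sqrt{2021}$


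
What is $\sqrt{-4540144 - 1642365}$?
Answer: $i \sqrt{6182509} \approx 2486.5 i$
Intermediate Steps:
$\sqrt{-4540144 - 1642365} = \sqrt{-6182509} = i \sqrt{6182509}$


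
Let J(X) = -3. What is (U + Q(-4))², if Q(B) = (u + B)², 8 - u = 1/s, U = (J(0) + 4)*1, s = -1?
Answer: 676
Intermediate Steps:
U = 1 (U = (-3 + 4)*1 = 1*1 = 1)
u = 9 (u = 8 - 1/(-1) = 8 - 1*(-1) = 8 + 1 = 9)
Q(B) = (9 + B)²
(U + Q(-4))² = (1 + (9 - 4)²)² = (1 + 5²)² = (1 + 25)² = 26² = 676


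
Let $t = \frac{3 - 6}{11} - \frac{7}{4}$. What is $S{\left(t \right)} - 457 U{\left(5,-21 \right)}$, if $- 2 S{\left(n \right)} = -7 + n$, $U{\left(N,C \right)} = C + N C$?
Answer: $\frac{5067613}{88} \approx 57587.0$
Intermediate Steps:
$U{\left(N,C \right)} = C + C N$
$t = - \frac{89}{44}$ ($t = \left(3 - 6\right) \frac{1}{11} - \frac{7}{4} = \left(-3\right) \frac{1}{11} - \frac{7}{4} = - \frac{3}{11} - \frac{7}{4} = - \frac{89}{44} \approx -2.0227$)
$S{\left(n \right)} = \frac{7}{2} - \frac{n}{2}$ ($S{\left(n \right)} = - \frac{-7 + n}{2} = \frac{7}{2} - \frac{n}{2}$)
$S{\left(t \right)} - 457 U{\left(5,-21 \right)} = \left(\frac{7}{2} - - \frac{89}{88}\right) - 457 \left(- 21 \left(1 + 5\right)\right) = \left(\frac{7}{2} + \frac{89}{88}\right) - 457 \left(\left(-21\right) 6\right) = \frac{397}{88} - -57582 = \frac{397}{88} + 57582 = \frac{5067613}{88}$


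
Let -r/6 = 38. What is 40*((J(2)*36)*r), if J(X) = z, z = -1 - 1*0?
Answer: 328320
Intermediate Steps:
r = -228 (r = -6*38 = -228)
z = -1 (z = -1 + 0 = -1)
J(X) = -1
40*((J(2)*36)*r) = 40*(-1*36*(-228)) = 40*(-36*(-228)) = 40*8208 = 328320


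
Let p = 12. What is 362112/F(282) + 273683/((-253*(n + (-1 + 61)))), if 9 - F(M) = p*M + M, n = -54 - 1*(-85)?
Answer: -135329903/1220219 ≈ -110.91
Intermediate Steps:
n = 31 (n = -54 + 85 = 31)
F(M) = 9 - 13*M (F(M) = 9 - (12*M + M) = 9 - 13*M)
362112/F(282) + 273683/((-253*(n + (-1 + 61)))) = 362112/(9 - 13*282) + 273683/((-253*(31 + (-1 + 61)))) = 362112/(9 - 3666) + 273683/((-253*(31 + 60))) = 362112/(-3657) + 273683/((-253*91)) = 362112*(-1/3657) + 273683/(-23023) = -5248/53 + 273683*(-1/23023) = -5248/53 - 273683/23023 = -135329903/1220219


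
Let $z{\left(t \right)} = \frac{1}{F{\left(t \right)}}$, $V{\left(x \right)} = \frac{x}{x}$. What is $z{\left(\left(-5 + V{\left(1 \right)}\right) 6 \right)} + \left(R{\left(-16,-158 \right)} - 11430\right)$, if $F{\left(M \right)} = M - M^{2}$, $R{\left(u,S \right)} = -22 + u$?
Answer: $- \frac{6880801}{600} \approx -11468.0$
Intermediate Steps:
$V{\left(x \right)} = 1$
$z{\left(t \right)} = \frac{1}{t \left(1 - t\right)}$
$z{\left(\left(-5 + V{\left(1 \right)}\right) 6 \right)} + \left(R{\left(-16,-158 \right)} - 11430\right) = - \frac{1}{\left(-5 + 1\right) 6 \left(-1 + \left(-5 + 1\right) 6\right)} - 11468 = - \frac{1}{\left(-4\right) 6 \left(-1 - 24\right)} - 11468 = - \frac{1}{\left(-24\right) \left(-1 - 24\right)} - 11468 = \left(-1\right) \left(- \frac{1}{24}\right) \frac{1}{-25} - 11468 = \left(-1\right) \left(- \frac{1}{24}\right) \left(- \frac{1}{25}\right) - 11468 = - \frac{1}{600} - 11468 = - \frac{6880801}{600}$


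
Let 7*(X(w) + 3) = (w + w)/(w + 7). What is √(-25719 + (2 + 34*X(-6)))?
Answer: I*√1267987/7 ≈ 160.86*I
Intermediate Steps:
X(w) = -3 + 2*w/(7*(7 + w)) (X(w) = -3 + ((w + w)/(w + 7))/7 = -3 + ((2*w)/(7 + w))/7 = -3 + (2*w/(7 + w))/7 = -3 + 2*w/(7*(7 + w)))
√(-25719 + (2 + 34*X(-6))) = √(-25719 + (2 + 34*((-147 - 19*(-6))/(7*(7 - 6))))) = √(-25719 + (2 + 34*((⅐)*(-147 + 114)/1))) = √(-25719 + (2 + 34*((⅐)*1*(-33)))) = √(-25719 + (2 + 34*(-33/7))) = √(-25719 + (2 - 1122/7)) = √(-25719 - 1108/7) = √(-181141/7) = I*√1267987/7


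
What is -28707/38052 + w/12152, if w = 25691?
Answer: 7485077/5504856 ≈ 1.3597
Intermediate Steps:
-28707/38052 + w/12152 = -28707/38052 + 25691/12152 = -28707*1/38052 + 25691*(1/12152) = -1367/1812 + 25691/12152 = 7485077/5504856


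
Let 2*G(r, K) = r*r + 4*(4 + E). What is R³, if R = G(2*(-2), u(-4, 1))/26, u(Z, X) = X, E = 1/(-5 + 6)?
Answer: 729/2197 ≈ 0.33182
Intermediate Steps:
E = 1 (E = 1/1 = 1)
G(r, K) = 10 + r²/2 (G(r, K) = (r*r + 4*(4 + 1))/2 = (r² + 4*5)/2 = (r² + 20)/2 = (20 + r²)/2 = 10 + r²/2)
R = 9/13 (R = (10 + (2*(-2))²/2)/26 = (10 + (½)*(-4)²)*(1/26) = (10 + (½)*16)*(1/26) = (10 + 8)*(1/26) = 18*(1/26) = 9/13 ≈ 0.69231)
R³ = (9/13)³ = 729/2197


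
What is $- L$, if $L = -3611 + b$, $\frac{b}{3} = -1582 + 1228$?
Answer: $4673$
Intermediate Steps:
$b = -1062$ ($b = 3 \left(-1582 + 1228\right) = 3 \left(-354\right) = -1062$)
$L = -4673$ ($L = -3611 - 1062 = -4673$)
$- L = \left(-1\right) \left(-4673\right) = 4673$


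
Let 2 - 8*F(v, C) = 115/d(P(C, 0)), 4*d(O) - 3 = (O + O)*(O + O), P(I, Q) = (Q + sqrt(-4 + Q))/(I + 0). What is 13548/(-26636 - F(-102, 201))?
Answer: -95179216/186993865 ≈ -0.50900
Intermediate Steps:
P(I, Q) = (Q + sqrt(-4 + Q))/I
d(O) = 3/4 + O**2 (d(O) = 3/4 + ((O + O)*(O + O))/4 = 3/4 + ((2*O)*(2*O))/4 = 3/4 + (4*O**2)/4 = 3/4 + O**2)
F(v, C) = 1/4 - 115/(8*(3/4 - 4/C**2)) (F(v, C) = 1/4 - 115/(8*(3/4 + ((0 + sqrt(-4 + 0))/C)**2)) = 1/4 - 115/(8*(3/4 + ((0 + sqrt(-4))/C)**2)) = 1/4 - 115/(8*(3/4 + ((0 + 2*I)/C)**2)) = 1/4 - 115/(8*(3/4 + ((2*I)/C)**2)) = 1/4 - 115/(8*(3/4 + (2*I/C)**2)) = 1/4 - 115/(8*(3/4 - 4/C**2)))
13548/(-26636 - F(-102, 201)) = 13548/(-26636 - (-16 - 227*201**2)/(4*(-16 + 3*201**2))) = 13548/(-26636 - (-16 - 227*40401)/(4*(-16 + 3*40401))) = 13548/(-26636 - (-16 - 9171027)/(4*(-16 + 121203))) = 13548/(-26636 - (-9171043)/(4*121187)) = 13548/(-26636 - 1*(-398741/21076)) = 13548/(-26636 + 398741/21076) = 13548/(-560981595/21076) = 13548*(-21076/560981595) = -95179216/186993865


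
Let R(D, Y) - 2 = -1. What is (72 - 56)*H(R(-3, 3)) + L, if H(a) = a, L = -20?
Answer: -4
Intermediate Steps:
R(D, Y) = 1 (R(D, Y) = 2 - 1 = 1)
(72 - 56)*H(R(-3, 3)) + L = (72 - 56)*1 - 20 = 16*1 - 20 = 16 - 20 = -4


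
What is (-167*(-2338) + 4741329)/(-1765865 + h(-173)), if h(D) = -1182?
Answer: -5131775/1767047 ≈ -2.9042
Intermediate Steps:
(-167*(-2338) + 4741329)/(-1765865 + h(-173)) = (-167*(-2338) + 4741329)/(-1765865 - 1182) = (390446 + 4741329)/(-1767047) = 5131775*(-1/1767047) = -5131775/1767047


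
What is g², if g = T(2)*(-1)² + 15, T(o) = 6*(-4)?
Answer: 81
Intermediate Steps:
T(o) = -24
g = -9 (g = -24*(-1)² + 15 = -24*1 + 15 = -24 + 15 = -9)
g² = (-9)² = 81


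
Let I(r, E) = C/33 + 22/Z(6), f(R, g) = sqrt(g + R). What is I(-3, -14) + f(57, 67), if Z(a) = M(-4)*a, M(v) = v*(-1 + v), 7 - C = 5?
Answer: 161/660 + 2*sqrt(31) ≈ 11.379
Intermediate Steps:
C = 2 (C = 7 - 1*5 = 7 - 5 = 2)
f(R, g) = sqrt(R + g)
Z(a) = 20*a (Z(a) = (-4*(-1 - 4))*a = (-4*(-5))*a = 20*a)
I(r, E) = 161/660 (I(r, E) = 2/33 + 22/((20*6)) = 2*(1/33) + 22/120 = 2/33 + 22*(1/120) = 2/33 + 11/60 = 161/660)
I(-3, -14) + f(57, 67) = 161/660 + sqrt(57 + 67) = 161/660 + sqrt(124) = 161/660 + 2*sqrt(31)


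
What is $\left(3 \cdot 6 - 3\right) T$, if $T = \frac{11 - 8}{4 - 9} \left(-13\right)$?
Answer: $117$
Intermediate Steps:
$T = \frac{39}{5}$ ($T = \frac{3}{-5} \left(-13\right) = 3 \left(- \frac{1}{5}\right) \left(-13\right) = \left(- \frac{3}{5}\right) \left(-13\right) = \frac{39}{5} \approx 7.8$)
$\left(3 \cdot 6 - 3\right) T = \left(3 \cdot 6 - 3\right) \frac{39}{5} = \left(18 - 3\right) \frac{39}{5} = 15 \cdot \frac{39}{5} = 117$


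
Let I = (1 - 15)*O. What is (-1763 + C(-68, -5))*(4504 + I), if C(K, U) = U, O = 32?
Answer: -7171008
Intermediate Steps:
I = -448 (I = (1 - 15)*32 = -14*32 = -448)
(-1763 + C(-68, -5))*(4504 + I) = (-1763 - 5)*(4504 - 448) = -1768*4056 = -7171008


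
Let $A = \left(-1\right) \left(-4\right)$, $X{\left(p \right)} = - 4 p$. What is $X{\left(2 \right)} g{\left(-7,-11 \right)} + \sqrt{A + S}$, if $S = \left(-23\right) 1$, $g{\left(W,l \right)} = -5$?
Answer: $40 + i \sqrt{19} \approx 40.0 + 4.3589 i$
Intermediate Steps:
$A = 4$
$S = -23$
$X{\left(2 \right)} g{\left(-7,-11 \right)} + \sqrt{A + S} = \left(-4\right) 2 \left(-5\right) + \sqrt{4 - 23} = \left(-8\right) \left(-5\right) + \sqrt{-19} = 40 + i \sqrt{19}$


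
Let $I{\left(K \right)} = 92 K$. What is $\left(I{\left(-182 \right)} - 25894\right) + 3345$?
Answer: $-39293$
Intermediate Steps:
$\left(I{\left(-182 \right)} - 25894\right) + 3345 = \left(92 \left(-182\right) - 25894\right) + 3345 = \left(-16744 - 25894\right) + 3345 = -42638 + 3345 = -39293$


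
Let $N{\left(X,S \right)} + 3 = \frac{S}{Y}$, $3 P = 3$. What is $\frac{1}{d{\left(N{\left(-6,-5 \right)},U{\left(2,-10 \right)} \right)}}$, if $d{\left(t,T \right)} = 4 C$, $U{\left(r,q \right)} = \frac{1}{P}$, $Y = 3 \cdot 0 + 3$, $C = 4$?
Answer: $\frac{1}{16} \approx 0.0625$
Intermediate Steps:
$P = 1$ ($P = \frac{1}{3} \cdot 3 = 1$)
$Y = 3$ ($Y = 0 + 3 = 3$)
$N{\left(X,S \right)} = -3 + \frac{S}{3}$
$U{\left(r,q \right)} = 1$ ($U{\left(r,q \right)} = 1^{-1} = 1$)
$d{\left(t,T \right)} = 16$ ($d{\left(t,T \right)} = 4 \cdot 4 = 16$)
$\frac{1}{d{\left(N{\left(-6,-5 \right)},U{\left(2,-10 \right)} \right)}} = \frac{1}{16}$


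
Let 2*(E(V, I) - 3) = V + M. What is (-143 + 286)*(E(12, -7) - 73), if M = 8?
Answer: -8580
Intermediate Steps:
E(V, I) = 7 + V/2 (E(V, I) = 3 + (V + 8)/2 = 3 + (8 + V)/2 = 3 + (4 + V/2) = 7 + V/2)
(-143 + 286)*(E(12, -7) - 73) = (-143 + 286)*((7 + (½)*12) - 73) = 143*((7 + 6) - 73) = 143*(13 - 73) = 143*(-60) = -8580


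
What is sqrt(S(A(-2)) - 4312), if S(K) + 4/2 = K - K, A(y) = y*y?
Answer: I*sqrt(4314) ≈ 65.681*I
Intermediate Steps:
A(y) = y**2
S(K) = -2 (S(K) = -2 + (K - K) = -2 + 0 = -2)
sqrt(S(A(-2)) - 4312) = sqrt(-2 - 4312) = sqrt(-4314) = I*sqrt(4314)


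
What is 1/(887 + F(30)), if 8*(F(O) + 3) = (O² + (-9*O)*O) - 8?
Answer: -1/17 ≈ -0.058824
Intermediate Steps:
F(O) = -4 - O² (F(O) = -3 + ((O² + (-9*O)*O) - 8)/8 = -3 + ((O² - 9*O²) - 8)/8 = -3 + (-8*O² - 8)/8 = -3 + (-8 - 8*O²)/8 = -3 + (-1 - O²) = -4 - O²)
1/(887 + F(30)) = 1/(887 + (-4 - 1*30²)) = 1/(887 + (-4 - 1*900)) = 1/(887 + (-4 - 900)) = 1/(887 - 904) = 1/(-17) = -1/17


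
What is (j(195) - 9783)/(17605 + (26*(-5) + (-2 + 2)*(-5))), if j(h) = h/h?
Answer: -9782/17475 ≈ -0.55977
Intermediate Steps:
j(h) = 1
(j(195) - 9783)/(17605 + (26*(-5) + (-2 + 2)*(-5))) = (1 - 9783)/(17605 + (26*(-5) + (-2 + 2)*(-5))) = -9782/(17605 + (-130 + 0*(-5))) = -9782/(17605 + (-130 + 0)) = -9782/(17605 - 130) = -9782/17475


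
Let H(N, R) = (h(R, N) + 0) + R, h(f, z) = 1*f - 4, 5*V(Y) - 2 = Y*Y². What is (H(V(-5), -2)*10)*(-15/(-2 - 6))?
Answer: -150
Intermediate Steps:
V(Y) = ⅖ + Y³/5 (V(Y) = ⅖ + (Y*Y²)/5 = ⅖ + Y³/5)
h(f, z) = -4 + f (h(f, z) = f - 4 = -4 + f)
H(N, R) = -4 + 2*R (H(N, R) = ((-4 + R) + 0) + R = (-4 + R) + R = -4 + 2*R)
(H(V(-5), -2)*10)*(-15/(-2 - 6)) = ((-4 + 2*(-2))*10)*(-15/(-2 - 6)) = ((-4 - 4)*10)*(-15/(-8)) = (-8*10)*(-15*(-1)/8) = -(-80)*(-15)/8 = -80*15/8 = -150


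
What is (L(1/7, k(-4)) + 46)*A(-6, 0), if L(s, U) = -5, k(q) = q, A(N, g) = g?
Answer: 0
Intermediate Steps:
(L(1/7, k(-4)) + 46)*A(-6, 0) = (-5 + 46)*0 = 41*0 = 0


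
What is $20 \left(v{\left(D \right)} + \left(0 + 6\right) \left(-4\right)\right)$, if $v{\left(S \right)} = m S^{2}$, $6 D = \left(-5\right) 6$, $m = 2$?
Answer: $520$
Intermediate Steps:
$D = -5$ ($D = \frac{\left(-5\right) 6}{6} = \frac{1}{6} \left(-30\right) = -5$)
$v{\left(S \right)} = 2 S^{2}$
$20 \left(v{\left(D \right)} + \left(0 + 6\right) \left(-4\right)\right) = 20 \left(2 \left(-5\right)^{2} + \left(0 + 6\right) \left(-4\right)\right) = 20 \left(2 \cdot 25 + 6 \left(-4\right)\right) = 20 \left(50 - 24\right) = 20 \cdot 26 = 520$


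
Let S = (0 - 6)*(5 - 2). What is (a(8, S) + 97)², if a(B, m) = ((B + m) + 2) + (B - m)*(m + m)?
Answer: 717409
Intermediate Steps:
S = -18 (S = -6*3 = -18)
a(B, m) = 2 + B + m + 2*m*(B - m) (a(B, m) = (2 + B + m) + (B - m)*(2*m) = (2 + B + m) + 2*m*(B - m) = 2 + B + m + 2*m*(B - m))
(a(8, S) + 97)² = ((2 + 8 - 18 - 2*(-18)² + 2*8*(-18)) + 97)² = ((2 + 8 - 18 - 2*324 - 288) + 97)² = ((2 + 8 - 18 - 648 - 288) + 97)² = (-944 + 97)² = (-847)² = 717409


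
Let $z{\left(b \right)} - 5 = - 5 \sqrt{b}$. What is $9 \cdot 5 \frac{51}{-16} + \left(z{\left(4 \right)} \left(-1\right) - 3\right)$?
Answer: $- \frac{2263}{16} \approx -141.44$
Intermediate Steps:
$z{\left(b \right)} = 5 - 5 \sqrt{b}$
$9 \cdot 5 \frac{51}{-16} + \left(z{\left(4 \right)} \left(-1\right) - 3\right) = 9 \cdot 5 \frac{51}{-16} - \left(3 - \left(5 - 5 \sqrt{4}\right) \left(-1\right)\right) = 45 \cdot 51 \left(- \frac{1}{16}\right) - \left(3 - \left(5 - 10\right) \left(-1\right)\right) = 45 \left(- \frac{51}{16}\right) - \left(3 - \left(5 - 10\right) \left(-1\right)\right) = - \frac{2295}{16} - -2 = - \frac{2295}{16} + \left(5 - 3\right) = - \frac{2295}{16} + 2 = - \frac{2263}{16}$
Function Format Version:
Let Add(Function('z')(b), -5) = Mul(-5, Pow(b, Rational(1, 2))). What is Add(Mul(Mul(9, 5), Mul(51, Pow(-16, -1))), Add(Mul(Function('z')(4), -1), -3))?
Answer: Rational(-2263, 16) ≈ -141.44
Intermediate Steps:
Function('z')(b) = Add(5, Mul(-5, Pow(b, Rational(1, 2))))
Add(Mul(Mul(9, 5), Mul(51, Pow(-16, -1))), Add(Mul(Function('z')(4), -1), -3)) = Add(Mul(Mul(9, 5), Mul(51, Pow(-16, -1))), Add(Mul(Add(5, Mul(-5, Pow(4, Rational(1, 2)))), -1), -3)) = Add(Mul(45, Mul(51, Rational(-1, 16))), Add(Mul(Add(5, Mul(-5, 2)), -1), -3)) = Add(Mul(45, Rational(-51, 16)), Add(Mul(Add(5, -10), -1), -3)) = Add(Rational(-2295, 16), Add(Mul(-5, -1), -3)) = Add(Rational(-2295, 16), Add(5, -3)) = Add(Rational(-2295, 16), 2) = Rational(-2263, 16)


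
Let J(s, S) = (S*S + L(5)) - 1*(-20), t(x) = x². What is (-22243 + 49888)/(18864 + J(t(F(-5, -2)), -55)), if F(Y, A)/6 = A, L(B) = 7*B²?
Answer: 27645/22084 ≈ 1.2518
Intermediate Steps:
F(Y, A) = 6*A
J(s, S) = 195 + S² (J(s, S) = (S*S + 7*5²) - 1*(-20) = (S² + 7*25) + 20 = (S² + 175) + 20 = (175 + S²) + 20 = 195 + S²)
(-22243 + 49888)/(18864 + J(t(F(-5, -2)), -55)) = (-22243 + 49888)/(18864 + (195 + (-55)²)) = 27645/(18864 + (195 + 3025)) = 27645/(18864 + 3220) = 27645/22084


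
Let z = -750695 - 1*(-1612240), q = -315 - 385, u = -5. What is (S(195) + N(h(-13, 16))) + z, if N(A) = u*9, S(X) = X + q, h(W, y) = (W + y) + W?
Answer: 860995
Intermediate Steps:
q = -700
h(W, y) = y + 2*W
S(X) = -700 + X (S(X) = X - 700 = -700 + X)
N(A) = -45 (N(A) = -5*9 = -45)
z = 861545 (z = -750695 + 1612240 = 861545)
(S(195) + N(h(-13, 16))) + z = ((-700 + 195) - 45) + 861545 = (-505 - 45) + 861545 = -550 + 861545 = 860995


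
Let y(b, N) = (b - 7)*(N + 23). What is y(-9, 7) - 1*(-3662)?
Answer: 3182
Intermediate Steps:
y(b, N) = (-7 + b)*(23 + N)
y(-9, 7) - 1*(-3662) = (-161 - 7*7 + 23*(-9) + 7*(-9)) - 1*(-3662) = (-161 - 49 - 207 - 63) + 3662 = -480 + 3662 = 3182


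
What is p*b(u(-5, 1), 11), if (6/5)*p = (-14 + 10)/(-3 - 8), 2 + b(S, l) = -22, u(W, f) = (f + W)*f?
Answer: -80/11 ≈ -7.2727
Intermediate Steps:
u(W, f) = f*(W + f) (u(W, f) = (W + f)*f = f*(W + f))
b(S, l) = -24 (b(S, l) = -2 - 22 = -24)
p = 10/33 (p = 5*((-14 + 10)/(-3 - 8))/6 = 5*(-4/(-11))/6 = 5*(-4*(-1/11))/6 = (⅚)*(4/11) = 10/33 ≈ 0.30303)
p*b(u(-5, 1), 11) = (10/33)*(-24) = -80/11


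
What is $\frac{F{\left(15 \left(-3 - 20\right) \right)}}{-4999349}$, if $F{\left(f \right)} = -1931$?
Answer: $\frac{1931}{4999349} \approx 0.00038625$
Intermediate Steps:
$\frac{F{\left(15 \left(-3 - 20\right) \right)}}{-4999349} = - \frac{1931}{-4999349} = \left(-1931\right) \left(- \frac{1}{4999349}\right) = \frac{1931}{4999349}$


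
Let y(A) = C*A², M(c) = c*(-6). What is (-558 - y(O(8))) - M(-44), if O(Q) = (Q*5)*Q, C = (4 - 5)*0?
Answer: -822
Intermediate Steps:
C = 0 (C = -1*0 = 0)
O(Q) = 5*Q² (O(Q) = (5*Q)*Q = 5*Q²)
M(c) = -6*c
y(A) = 0 (y(A) = 0*A² = 0)
(-558 - y(O(8))) - M(-44) = (-558 - 1*0) - (-6)*(-44) = (-558 + 0) - 1*264 = -558 - 264 = -822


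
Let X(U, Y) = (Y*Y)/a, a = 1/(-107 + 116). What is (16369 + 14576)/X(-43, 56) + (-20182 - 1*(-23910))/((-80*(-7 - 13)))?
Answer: 805891/235200 ≈ 3.4264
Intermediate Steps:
a = 1/9 ≈ 0.11111
X(U, Y) = 9*Y**2 (X(U, Y) = (Y*Y)/(1/9) = Y**2*9 = 9*Y**2)
(16369 + 14576)/X(-43, 56) + (-20182 - 1*(-23910))/((-80*(-7 - 13))) = (16369 + 14576)/((9*56**2)) + (-20182 - 1*(-23910))/((-80*(-7 - 13))) = 30945/((9*3136)) + (-20182 + 23910)/((-80*(-20))) = 30945/28224 + 3728/1600 = 30945*(1/28224) + 3728*(1/1600) = 10315/9408 + 233/100 = 805891/235200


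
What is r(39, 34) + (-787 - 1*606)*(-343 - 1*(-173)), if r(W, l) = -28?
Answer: 236782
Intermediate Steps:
r(39, 34) + (-787 - 1*606)*(-343 - 1*(-173)) = -28 + (-787 - 1*606)*(-343 - 1*(-173)) = -28 + (-787 - 606)*(-343 + 173) = -28 - 1393*(-170) = -28 + 236810 = 236782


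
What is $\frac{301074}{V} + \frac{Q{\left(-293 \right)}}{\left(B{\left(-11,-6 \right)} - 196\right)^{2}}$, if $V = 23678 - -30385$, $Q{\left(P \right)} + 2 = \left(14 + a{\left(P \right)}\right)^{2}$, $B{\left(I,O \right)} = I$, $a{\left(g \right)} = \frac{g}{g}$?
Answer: $\frac{1434752875}{257393943} \approx 5.5742$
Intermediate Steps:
$a{\left(g \right)} = 1$
$Q{\left(P \right)} = 223$ ($Q{\left(P \right)} = -2 + \left(14 + 1\right)^{2} = -2 + 15^{2} = -2 + 225 = 223$)
$V = 54063$ ($V = 23678 + 30385 = 54063$)
$\frac{301074}{V} + \frac{Q{\left(-293 \right)}}{\left(B{\left(-11,-6 \right)} - 196\right)^{2}} = \frac{301074}{54063} + \frac{223}{\left(-11 - 196\right)^{2}} = 301074 \cdot \frac{1}{54063} + \frac{223}{\left(-207\right)^{2}} = \frac{100358}{18021} + \frac{223}{42849} = \frac{1434752875}{257393943}$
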